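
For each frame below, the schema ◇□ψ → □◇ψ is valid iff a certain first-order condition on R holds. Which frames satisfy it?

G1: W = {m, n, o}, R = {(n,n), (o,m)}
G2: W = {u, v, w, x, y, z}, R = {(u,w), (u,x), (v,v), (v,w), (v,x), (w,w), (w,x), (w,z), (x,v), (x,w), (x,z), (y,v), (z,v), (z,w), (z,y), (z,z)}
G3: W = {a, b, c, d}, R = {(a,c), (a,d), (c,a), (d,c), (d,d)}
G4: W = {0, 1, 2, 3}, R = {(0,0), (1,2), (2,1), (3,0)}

Frame correspondent (Sahlqvist): ∀x ∀y ∀z (Rxy ∧ Rxz → ∃w (Ryw ∧ Rzw)) — i.e. convergence.
G1: fails — Rom and Rom but m and m have no common successor.
G2: fails — Rzy and Rzw but y and w have no common successor.
G3: fails — Rac and Rad but c and d have no common successor.
G4: ✓.

G4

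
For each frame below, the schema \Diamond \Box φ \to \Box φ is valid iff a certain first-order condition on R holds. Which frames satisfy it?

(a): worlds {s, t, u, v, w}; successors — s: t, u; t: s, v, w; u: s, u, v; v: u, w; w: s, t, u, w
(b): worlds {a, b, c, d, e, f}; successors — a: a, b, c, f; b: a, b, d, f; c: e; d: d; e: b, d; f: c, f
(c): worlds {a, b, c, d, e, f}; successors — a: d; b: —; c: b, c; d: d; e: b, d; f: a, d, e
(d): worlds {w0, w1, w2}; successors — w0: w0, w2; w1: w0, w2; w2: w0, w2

(d)

Frame correspondent (Sahlqvist): \forall x \forall y \forall z (Rxy \wedge Rxz \to Ryz) — i.e. the Euclidean property.
(a): fails — Rsu and Rst but not Rut.
(b): fails — Rab and Rac but not Rbc.
(c): fails — Rcb and Rcc but not Rbc.
(d): satisfies the condition.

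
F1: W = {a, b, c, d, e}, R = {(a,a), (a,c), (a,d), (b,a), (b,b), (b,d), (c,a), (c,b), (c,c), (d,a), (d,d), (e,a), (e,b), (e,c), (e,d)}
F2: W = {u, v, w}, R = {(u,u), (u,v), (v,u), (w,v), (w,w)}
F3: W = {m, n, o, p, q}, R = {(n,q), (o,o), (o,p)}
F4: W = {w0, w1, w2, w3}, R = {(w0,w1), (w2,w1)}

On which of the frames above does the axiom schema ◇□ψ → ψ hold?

The schema corresponds to symmetry: ∀x ∀y (Rxy → Ryx).
F1: fails — Reb but not Rbe.
F2: fails — Rwv but not Rvw.
F3: fails — Rop but not Rpo.
F4: fails — Rw0w1 but not Rw1w0.

none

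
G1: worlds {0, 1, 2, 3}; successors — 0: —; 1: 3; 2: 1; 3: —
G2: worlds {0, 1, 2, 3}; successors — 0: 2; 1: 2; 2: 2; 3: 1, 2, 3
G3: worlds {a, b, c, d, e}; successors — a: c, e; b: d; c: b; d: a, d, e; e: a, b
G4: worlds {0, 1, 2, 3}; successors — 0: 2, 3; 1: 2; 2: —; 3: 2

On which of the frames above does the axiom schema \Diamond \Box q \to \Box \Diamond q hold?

G2

The schema corresponds to convergence: \forall x \forall y \forall z (Rxy \wedge Rxz \to \exists w (Ryw \wedge Rzw)).
G1: fails — R13 and R13 but 3 and 3 have no common successor.
G2: holds.
G3: fails — Rde and Rda but e and a have no common successor.
G4: fails — R03 and R02 but 3 and 2 have no common successor.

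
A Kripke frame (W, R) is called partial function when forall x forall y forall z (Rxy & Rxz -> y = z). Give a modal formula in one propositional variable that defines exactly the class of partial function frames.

A defining formula is ◇ψ → □ψ (the CD axiom).
Suppose ◇ψ→□ψ is valid. Take Rxy, Rxz and set V(ψ)={y}. Then ◇ψ at x, so □ψ at x, so ψ at z, i.e. z=y.

◇ψ → □ψ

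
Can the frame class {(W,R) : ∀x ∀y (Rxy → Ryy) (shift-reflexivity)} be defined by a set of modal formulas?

Yes: it is shift-reflexivity, defined by the T□ schema □(□r → r).

Yes, by □(□r → r)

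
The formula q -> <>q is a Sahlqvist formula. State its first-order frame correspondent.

Equivalently (dual form): □q → q.
Suppose □q→q is valid. At any x set V(q)={w : Rxw}. Then □q holds at x, so q holds at x, i.e. Rxx.
Conversely, any frame satisfying forall x Rxx validates the schema.
So the correspondent is reflexivity.

reflexivity: forall x Rxx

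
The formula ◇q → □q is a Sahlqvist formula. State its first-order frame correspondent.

partial functionality

Suppose ◇q→□q is valid. Take Rxy, Rxz and set V(q)={y}. Then ◇q at x, so □q at x, so q at z, i.e. z=y.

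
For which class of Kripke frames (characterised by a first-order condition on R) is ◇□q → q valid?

symmetry: ∀x ∀y (Rxy → Ryx)

This is frame-equivalent to q → □◇q (substitute ¬q for q and contrapose).
Suppose q→□◇q is valid. Take Rxy and set V(q)={x}. Then q at x, so □◇q at x, so ◇q at y, so some z with Ryz has q; z=x, i.e. Ryx.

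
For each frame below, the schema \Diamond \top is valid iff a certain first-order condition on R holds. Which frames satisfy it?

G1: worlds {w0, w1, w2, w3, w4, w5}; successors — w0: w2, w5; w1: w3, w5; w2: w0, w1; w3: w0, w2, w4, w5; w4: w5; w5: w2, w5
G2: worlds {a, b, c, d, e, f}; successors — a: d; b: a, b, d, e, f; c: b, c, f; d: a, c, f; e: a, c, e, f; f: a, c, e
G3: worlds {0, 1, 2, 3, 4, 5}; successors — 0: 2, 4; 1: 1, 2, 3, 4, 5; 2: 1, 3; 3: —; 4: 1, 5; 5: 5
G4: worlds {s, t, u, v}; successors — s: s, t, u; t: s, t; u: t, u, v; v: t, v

G1, G2, G4

Frame correspondent (Sahlqvist): \forall x \exists y Rxy — i.e. seriality.
G1: satisfies the condition.
G2: satisfies the condition.
G3: fails — world 3 has no successor.
G4: satisfies the condition.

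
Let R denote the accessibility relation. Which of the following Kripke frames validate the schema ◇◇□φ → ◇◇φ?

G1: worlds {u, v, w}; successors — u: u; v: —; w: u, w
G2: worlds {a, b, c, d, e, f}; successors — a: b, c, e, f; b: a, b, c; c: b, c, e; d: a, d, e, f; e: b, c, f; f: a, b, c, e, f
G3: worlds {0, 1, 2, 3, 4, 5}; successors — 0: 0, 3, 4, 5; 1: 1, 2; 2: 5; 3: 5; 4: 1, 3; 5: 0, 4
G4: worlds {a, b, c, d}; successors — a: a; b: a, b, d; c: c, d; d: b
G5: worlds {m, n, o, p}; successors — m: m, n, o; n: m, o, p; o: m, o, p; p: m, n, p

G1, G2, G4, G5

This is the axiom for a generalized confluence (Geach) condition; its first-order frame correspondent is ∀x ∀y (xR²y → ∃w (yRw ∧ xR²w)).
G1: holds.
G2: holds.
G3: fails — 1R²5 but no w with 5Rw and 1R²w.
G4: holds.
G5: holds.
Valid on: G1, G2, G4, G5.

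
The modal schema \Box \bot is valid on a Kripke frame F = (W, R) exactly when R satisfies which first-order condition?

emptiness of R

□⊥ is valid iff no world has any successor (otherwise □⊥ fails at any world with one).
Conversely, any frame satisfying \forall x \forall y \neg Rxy validates the schema.
So the correspondent is emptiness of R.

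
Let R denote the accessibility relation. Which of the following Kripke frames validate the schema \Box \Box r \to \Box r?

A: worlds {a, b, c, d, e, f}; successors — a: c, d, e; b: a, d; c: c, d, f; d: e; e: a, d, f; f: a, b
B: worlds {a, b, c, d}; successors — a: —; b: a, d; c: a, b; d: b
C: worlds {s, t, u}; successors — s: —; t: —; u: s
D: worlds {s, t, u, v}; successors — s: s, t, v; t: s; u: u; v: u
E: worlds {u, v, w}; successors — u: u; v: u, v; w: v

D, E

This is the axiom for density; its first-order frame correspondent is \forall x \forall y (Rxy \to \exists z (Rxz \wedge Rzy)).
A: fails — Rde but no z with Rdz and Rze.
B: fails — Rba but no z with Rbz and Rza.
C: fails — Rus but no z with Ruz and Rzs.
D: satisfies the condition.
E: satisfies the condition.
Valid on: D, E.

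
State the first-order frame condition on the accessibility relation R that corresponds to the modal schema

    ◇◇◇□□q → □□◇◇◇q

This is a Sahlqvist (Geach-type) schema ◇^3□^2q → □^2◇^3q.
Minimal-valuation argument: fix x; take any y with xR^3y and any z with xR^2z. Set V(q) to the set of worlds R-reachable from y in exactly 2 steps. Then □^2q holds at y, so the antecedent holds at x; validity forces ◇^3q at z, giving a w with zR^3w and yR^2w.
First-order correspondent: ∀x ∀y ∀z ((xR³y ∧ xR²z) → ∃w (yR²w ∧ zR³w)).

∀x ∀y ∀z ((xR³y ∧ xR²z) → ∃w (yR²w ∧ zR³w))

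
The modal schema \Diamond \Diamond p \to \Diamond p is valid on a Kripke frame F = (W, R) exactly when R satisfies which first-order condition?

Transitivity

Replacing p by ¬p and contraposing gives the equivalent schema □p → □□p.
Suppose □p→□□p is valid. Take Rxy, Ryz and set V(p)={w : Rxw}. Then □p at x, so □□p at x, so □p at y, so p at z, i.e. Rxz.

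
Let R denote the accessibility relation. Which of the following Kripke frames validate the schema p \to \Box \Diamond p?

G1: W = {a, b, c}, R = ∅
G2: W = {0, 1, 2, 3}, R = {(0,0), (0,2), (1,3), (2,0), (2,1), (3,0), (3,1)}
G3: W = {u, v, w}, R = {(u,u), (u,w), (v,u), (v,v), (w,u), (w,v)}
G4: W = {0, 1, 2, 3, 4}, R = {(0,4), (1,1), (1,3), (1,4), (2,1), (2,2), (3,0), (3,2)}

G1

The schema corresponds to symmetry: \forall x \forall y (Rxy \to Ryx).
G1: satisfies the condition.
G2: fails — R21 but not R12.
G3: fails — Rvu but not Ruv.
G4: fails — R32 but not R23.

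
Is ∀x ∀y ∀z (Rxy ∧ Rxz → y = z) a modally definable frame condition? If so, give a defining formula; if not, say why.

Definable; ◇p → □p defines it

The condition is partial functionality. A defining modal formula is ◇p → □p.
Suppose ◇p→□p is valid. Take Rxy, Rxz and set V(p)={y}. Then ◇p at x, so □p at x, so p at z, i.e. z=y.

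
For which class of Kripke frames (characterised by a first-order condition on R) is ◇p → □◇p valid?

Suppose ◇p→□◇p is valid. Take Rxy, Rxz and set V(p)={y}. Then ◇p at x, so □◇p at x, so ◇p at z, so some w with Rzw has p; w=y, i.e. Rzy. By symmetry of the argument, Ryz.
Conversely, any frame satisfying ∀x ∀y ∀z (Rxy ∧ Rxz → Ryz) validates the schema.
Frame condition: ∀x ∀y ∀z (Rxy ∧ Rxz → Ryz).

The Euclidean property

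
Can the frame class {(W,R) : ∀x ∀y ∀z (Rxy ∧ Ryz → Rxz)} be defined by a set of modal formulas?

Yes: it is transitivity, defined by the 4 schema □p → □□p.

Yes, by □p → □□p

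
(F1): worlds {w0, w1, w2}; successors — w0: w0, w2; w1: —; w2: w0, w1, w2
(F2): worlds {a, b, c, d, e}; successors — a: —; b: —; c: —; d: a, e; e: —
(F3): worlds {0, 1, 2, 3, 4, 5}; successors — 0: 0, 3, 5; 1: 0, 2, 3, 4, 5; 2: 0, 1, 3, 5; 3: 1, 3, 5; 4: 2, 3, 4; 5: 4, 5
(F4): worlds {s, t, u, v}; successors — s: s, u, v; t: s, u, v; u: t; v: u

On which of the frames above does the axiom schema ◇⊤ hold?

(F3), (F4)

The schema corresponds to seriality: ∀x ∃y Rxy.
(F1): fails — world w1 has no successor.
(F2): fails — world a has no successor.
(F3): satisfies the condition.
(F4): satisfies the condition.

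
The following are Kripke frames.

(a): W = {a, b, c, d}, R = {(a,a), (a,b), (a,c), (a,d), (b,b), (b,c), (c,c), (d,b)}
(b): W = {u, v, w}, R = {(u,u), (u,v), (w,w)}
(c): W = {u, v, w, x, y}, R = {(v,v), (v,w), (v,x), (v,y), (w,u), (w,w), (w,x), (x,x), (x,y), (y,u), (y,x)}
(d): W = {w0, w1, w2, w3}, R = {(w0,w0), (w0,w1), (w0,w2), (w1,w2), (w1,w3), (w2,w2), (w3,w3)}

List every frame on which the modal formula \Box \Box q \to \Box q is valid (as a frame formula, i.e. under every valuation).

This is the axiom for density; its first-order frame correspondent is \forall x \forall y (Rxy \to \exists z (Rxz \wedge Rzy)).
(a): holds.
(b): holds.
(c): fails — Ryu but no z with Ryz and Rzu.
(d): holds.

(a), (b), (d)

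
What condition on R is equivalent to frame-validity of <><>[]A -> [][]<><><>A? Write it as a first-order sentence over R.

This is a Sahlqvist (Geach-type) schema ◇^2□^1A → □^2◇^3A.
Minimal-valuation argument: fix x; take any y with xR^2y and any z with xR^2z. Set V(A) to the set of worlds R-reachable from y in exactly 1 step. Then □^1A holds at y, so the antecedent holds at x; validity forces ◇^3A at z, giving a w with zR^3w and yR^1w.
First-order correspondent: forall x forall y forall z ((x R^2 y & x R^2 z) -> exists w (yRw & z R^3 w)).

forall x forall y forall z ((x R^2 y & x R^2 z) -> exists w (yRw & z R^3 w))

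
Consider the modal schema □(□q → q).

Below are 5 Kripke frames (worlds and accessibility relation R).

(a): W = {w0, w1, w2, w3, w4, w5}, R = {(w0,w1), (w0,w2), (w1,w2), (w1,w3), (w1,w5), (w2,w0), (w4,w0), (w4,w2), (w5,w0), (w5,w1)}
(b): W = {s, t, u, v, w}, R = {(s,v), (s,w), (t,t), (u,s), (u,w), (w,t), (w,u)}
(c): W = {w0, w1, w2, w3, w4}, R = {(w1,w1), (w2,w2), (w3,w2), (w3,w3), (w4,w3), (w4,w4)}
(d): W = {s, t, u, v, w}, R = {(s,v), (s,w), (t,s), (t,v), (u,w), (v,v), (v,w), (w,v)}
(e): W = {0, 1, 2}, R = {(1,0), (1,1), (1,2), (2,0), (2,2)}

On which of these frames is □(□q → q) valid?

This is the axiom for shift-reflexivity; its first-order frame correspondent is ∀x ∀y (Rxy → Ryy).
(a): fails — Rw1w5 but not Rw5w5.
(b): fails — Ruw but not Rww.
(c): condition met.
(d): fails — Ruw but not Rww.
(e): fails — R10 but not R00.
Valid on: (c).

(c)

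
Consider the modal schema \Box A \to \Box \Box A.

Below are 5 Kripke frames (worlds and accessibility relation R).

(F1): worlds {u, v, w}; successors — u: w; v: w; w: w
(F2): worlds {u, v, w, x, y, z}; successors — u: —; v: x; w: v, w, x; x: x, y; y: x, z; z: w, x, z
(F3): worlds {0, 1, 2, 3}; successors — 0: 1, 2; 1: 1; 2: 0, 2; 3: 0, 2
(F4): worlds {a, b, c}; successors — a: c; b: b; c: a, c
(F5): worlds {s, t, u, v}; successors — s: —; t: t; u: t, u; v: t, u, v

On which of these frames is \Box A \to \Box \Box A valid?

Frame correspondent (Sahlqvist): \forall x \forall y \forall z (Rxy \wedge Ryz \to Rxz) — i.e. transitivity.
(F1): condition met.
(F2): fails — Ryx and Rxy but not Ryy.
(F3): fails — R02 and R20 but not R00.
(F4): fails — Rac and Rca but not Raa.
(F5): condition met.

(F1), (F5)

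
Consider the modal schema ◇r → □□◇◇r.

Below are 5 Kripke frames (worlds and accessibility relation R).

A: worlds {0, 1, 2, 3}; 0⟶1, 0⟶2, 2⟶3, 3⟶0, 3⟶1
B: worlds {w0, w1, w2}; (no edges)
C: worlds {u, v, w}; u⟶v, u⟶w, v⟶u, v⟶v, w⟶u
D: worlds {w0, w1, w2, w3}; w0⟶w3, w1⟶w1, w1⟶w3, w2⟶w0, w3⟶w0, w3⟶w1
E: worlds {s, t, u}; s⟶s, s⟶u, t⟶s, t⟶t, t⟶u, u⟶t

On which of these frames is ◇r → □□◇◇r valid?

Frame correspondent (Sahlqvist): ∀x ∀y ∀z ((xRy ∧ xR²z) → ∃w (y = w ∧ zR²w)) — i.e. a generalized confluence (Geach) condition.
A: fails — 2R3, 2R²1 but no w with 3=w and 1R²w.
B: satisfies the condition.
C: fails — uRw, uR²u but no t with w=t and uR²t.
D: fails — w0Rw3, w0R²w0 but no w with w3=w and w0R²w.
E: satisfies the condition.

B, E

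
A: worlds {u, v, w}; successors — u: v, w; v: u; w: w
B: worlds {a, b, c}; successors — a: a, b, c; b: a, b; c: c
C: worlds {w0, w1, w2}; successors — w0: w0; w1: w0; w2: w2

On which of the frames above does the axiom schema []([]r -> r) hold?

B, C

Frame correspondent (Sahlqvist): forall x forall y (Rxy -> Ryy) — i.e. shift-reflexivity.
A: fails — Ruv but not Rvv.
B: condition met.
C: condition met.
Valid on: B, C.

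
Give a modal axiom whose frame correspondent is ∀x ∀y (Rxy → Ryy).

The condition is shift-reflexivity. The T□ schema □(□p → p) defines it.
Suppose □(□p→p) is valid. Take Rxy and set V(p)={w : Ryw}. Then at y, □p holds; since □(□p→p) at x, □p→p at y, so p at y, i.e. Ryy.

□(□p → p)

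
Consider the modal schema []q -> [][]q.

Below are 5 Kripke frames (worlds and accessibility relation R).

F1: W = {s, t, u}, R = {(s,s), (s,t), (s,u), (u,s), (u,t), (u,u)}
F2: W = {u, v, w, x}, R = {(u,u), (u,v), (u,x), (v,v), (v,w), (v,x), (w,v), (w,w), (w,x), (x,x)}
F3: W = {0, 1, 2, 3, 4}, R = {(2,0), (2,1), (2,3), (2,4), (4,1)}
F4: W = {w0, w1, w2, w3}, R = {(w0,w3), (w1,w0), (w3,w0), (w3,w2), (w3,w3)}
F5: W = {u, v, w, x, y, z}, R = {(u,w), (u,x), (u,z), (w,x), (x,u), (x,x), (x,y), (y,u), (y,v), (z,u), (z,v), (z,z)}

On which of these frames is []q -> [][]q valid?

F1, F3

The schema corresponds to transitivity: forall x forall y forall z (Rxy & Ryz -> Rxz).
F1: ✓.
F2: fails — Ruv and Rvw but not Ruw.
F3: ✓.
F4: fails — Rw1w0 and Rw0w3 but not Rw1w3.
F5: fails — Ruz and Rzv but not Ruv.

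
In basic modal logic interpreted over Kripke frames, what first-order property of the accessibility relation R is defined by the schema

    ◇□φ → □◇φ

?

convergence: ∀x ∀y ∀z (Rxy ∧ Rxz → ∃w (Ryw ∧ Rzw))

Suppose ◇□φ→□◇φ is valid. Take Rxy, Rxz and set V(φ)={w : Ryw}. Then □φ at y so ◇□φ at x, so □◇φ at x, so ◇φ at z, giving w with Rzw and Ryw.
Conversely, any frame satisfying ∀x ∀y ∀z (Rxy ∧ Rxz → ∃w (Ryw ∧ Rzw)) validates the schema.
Frame condition: ∀x ∀y ∀z (Rxy ∧ Rxz → ∃w (Ryw ∧ Rzw)).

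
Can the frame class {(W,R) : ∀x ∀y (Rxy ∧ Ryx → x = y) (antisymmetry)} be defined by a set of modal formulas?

Not modally definable

Modal frame validity is preserved under surjective bounded morphisms.
The 8-cycle (worlds 0,1,2,3,4,5,6,7 with 0→1→2→3→4→5→6→7→0) is antisymmetric. Sending even-indexed worlds to a and odd-indexed worlds to b is a surjective bounded morphism onto the two-world frame with a↔b, which is not antisymmetric.
So no modal formula (or set of formulas) defines exactly the antisymmetric frames.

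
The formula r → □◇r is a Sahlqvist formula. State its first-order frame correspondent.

symmetry

Suppose r→□◇r is valid. Take Rxy and set V(r)={x}. Then r at x, so □◇r at x, so ◇r at y, so some z with Ryz has r; z=x, i.e. Ryx.
Conversely, on a frame with symmetry the schema holds at every world under every valuation.
Frame condition: ∀x ∀y (Rxy → Ryx).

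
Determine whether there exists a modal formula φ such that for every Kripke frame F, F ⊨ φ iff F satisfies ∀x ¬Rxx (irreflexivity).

Not modally definable

Modal frame validity is preserved under surjective bounded morphisms.
The 2-cycle (worlds s,t with s→t→s) is irreflexive, and the map sending every world to a single reflexive point • is a surjective bounded morphism (forth: every edge maps to (•,•); back: every world has a successor). So any modal formula valid on the 2-cycle is also valid on the reflexive point, which is not irreflexive.
So no modal formula (or set of formulas) defines exactly the irreflexive frames.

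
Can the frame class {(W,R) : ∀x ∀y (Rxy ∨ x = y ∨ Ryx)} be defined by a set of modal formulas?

Modal frame validity is preserved under disjoint unions.
Take 3 disjoint single-world reflexive frames: each is trivially connected, but their disjoint union has 3 worlds with no edge between distinct components, so it is not connected.
So the class is not modally definable.

Not definable by any modal formula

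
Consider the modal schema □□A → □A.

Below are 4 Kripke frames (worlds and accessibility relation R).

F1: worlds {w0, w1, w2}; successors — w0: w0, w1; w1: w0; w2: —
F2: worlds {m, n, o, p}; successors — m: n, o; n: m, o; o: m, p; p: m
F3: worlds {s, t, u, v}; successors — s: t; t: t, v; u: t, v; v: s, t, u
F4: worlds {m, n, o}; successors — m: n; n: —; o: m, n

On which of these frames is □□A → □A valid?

F1

The schema corresponds to density: ∀x ∀y (Rxy → ∃z (Rxz ∧ Rzy)).
F1: satisfies the condition.
F2: fails — Rop but no z with Roz and Rzp.
F3: fails — Rvu but no z with Rvz and Rzu.
F4: fails — Rom but no z with Roz and Rzm.
Valid on: F1.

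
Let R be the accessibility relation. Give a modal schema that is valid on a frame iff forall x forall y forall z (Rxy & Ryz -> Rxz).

□r → □□r

This is transitivity; the standard corresponding axiom is 4: □r → □□r.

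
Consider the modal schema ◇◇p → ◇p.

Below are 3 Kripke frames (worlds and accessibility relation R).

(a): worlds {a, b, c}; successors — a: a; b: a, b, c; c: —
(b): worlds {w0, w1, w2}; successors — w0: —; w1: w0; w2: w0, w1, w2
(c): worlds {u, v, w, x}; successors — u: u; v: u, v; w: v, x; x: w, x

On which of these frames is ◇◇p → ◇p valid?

(a), (b)

Frame correspondent (Sahlqvist): ∀x ∀y (xR²y → ∃w (y = w ∧ xRw)) — i.e. a generalized confluence (Geach) condition.
(a): holds.
(b): holds.
(c): fails — wR²u but no t with u=t and wRt.
Valid on: (a), (b).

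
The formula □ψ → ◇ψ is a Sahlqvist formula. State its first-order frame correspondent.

seriality: ∀x ∃y Rxy

Suppose □ψ→◇ψ is valid. At any x set V(ψ)=W. Then □ψ at x, so ◇ψ at x, so x has a successor.
The converse is a direct semantic check.
So the correspondent is seriality.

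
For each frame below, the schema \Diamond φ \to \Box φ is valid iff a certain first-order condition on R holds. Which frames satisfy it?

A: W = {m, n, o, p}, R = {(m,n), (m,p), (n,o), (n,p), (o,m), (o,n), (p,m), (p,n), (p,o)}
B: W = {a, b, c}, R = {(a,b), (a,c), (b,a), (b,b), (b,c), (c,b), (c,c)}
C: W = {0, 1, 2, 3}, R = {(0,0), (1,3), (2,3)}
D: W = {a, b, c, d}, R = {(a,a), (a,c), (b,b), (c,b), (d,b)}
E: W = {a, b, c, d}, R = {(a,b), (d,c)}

C, E

The schema corresponds to partial functionality: \forall x \forall y \forall z (Rxy \wedge Rxz \to y = z).
A: fails — m sees both n and p.
B: fails — a sees both b and c.
C: ✓.
D: fails — a sees both a and c.
E: ✓.
Valid on: C, E.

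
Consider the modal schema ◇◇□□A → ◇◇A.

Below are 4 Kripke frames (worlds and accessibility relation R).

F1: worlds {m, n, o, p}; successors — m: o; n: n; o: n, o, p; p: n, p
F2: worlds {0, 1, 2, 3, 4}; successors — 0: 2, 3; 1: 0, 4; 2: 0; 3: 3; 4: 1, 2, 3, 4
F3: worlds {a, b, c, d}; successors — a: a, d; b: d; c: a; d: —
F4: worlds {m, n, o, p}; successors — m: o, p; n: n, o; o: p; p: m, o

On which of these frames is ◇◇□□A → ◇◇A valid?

F1, F2, F4

Frame correspondent (Sahlqvist): ∀x ∀y (xR²y → ∃w (yR²w ∧ xR²w)) — i.e. a generalized confluence (Geach) condition.
F1: holds.
F2: holds.
F3: fails — aR²d but no w with dR²w and aR²w.
F4: holds.
Valid on: F1, F2, F4.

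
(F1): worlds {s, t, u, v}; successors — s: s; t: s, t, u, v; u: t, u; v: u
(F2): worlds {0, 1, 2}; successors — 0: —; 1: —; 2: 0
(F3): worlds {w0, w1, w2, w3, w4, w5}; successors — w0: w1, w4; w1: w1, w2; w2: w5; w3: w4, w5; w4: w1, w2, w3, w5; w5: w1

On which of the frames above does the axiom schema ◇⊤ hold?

This is the axiom for seriality; its first-order frame correspondent is ∀x ∃y Rxy.
(F1): condition met.
(F2): fails — world 0 has no successor.
(F3): condition met.
Valid on: (F1), (F3).

(F1), (F3)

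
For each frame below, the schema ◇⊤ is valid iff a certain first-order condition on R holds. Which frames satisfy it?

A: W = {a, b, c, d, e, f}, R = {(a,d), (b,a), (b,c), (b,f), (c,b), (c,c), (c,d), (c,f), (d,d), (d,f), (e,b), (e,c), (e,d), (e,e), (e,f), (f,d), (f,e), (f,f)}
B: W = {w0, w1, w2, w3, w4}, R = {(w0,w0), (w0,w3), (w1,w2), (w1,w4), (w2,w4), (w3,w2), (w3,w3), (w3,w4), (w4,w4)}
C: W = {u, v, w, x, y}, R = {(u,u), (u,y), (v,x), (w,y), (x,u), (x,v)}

A, B

Frame correspondent (Sahlqvist): ∀x ∃y Rxy — i.e. seriality.
A: ✓.
B: ✓.
C: fails — world y has no successor.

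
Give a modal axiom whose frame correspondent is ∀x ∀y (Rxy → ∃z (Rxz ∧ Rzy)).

A defining formula is □□p → □p (the C4 axiom).
Suppose □□p→□p is valid. Take Rxy and set V(p)={w : xR²w}. Then □□p at x, so □p at x, so p at y, i.e. ∃z(Rxz∧Rzy).

□□p → □p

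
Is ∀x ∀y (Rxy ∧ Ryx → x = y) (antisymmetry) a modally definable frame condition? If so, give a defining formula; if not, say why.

Any modally definable frame class is closed under surjective bounded morphisms.
The 4-cycle (worlds 0,1,2,3 with 0→1→2→3→0) is antisymmetric. Sending even-indexed worlds to s and odd-indexed worlds to t is a surjective bounded morphism onto the two-world frame with s↔t, which is not antisymmetric.
So the class is not modally definable.

No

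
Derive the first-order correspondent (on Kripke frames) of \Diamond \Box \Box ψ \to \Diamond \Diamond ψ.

This is a Sahlqvist (Geach-type) schema ◇^1□^2ψ → □^0◇^2ψ.
Minimal-valuation argument: fix x; take any y with xR^1y and any z with xR^0z. Set V(ψ) to the set of worlds R-reachable from y in exactly 2 steps. Then □^2ψ holds at y, so the antecedent holds at x; validity forces ◇^2ψ at z, giving a w with zR^2w and yR^2w.
First-order correspondent: \forall x \forall y (xRy \to \exists w (y R^2 w \wedge x R^2 w)).

\forall x \forall y (xRy \to \exists w (y R^2 w \wedge x R^2 w))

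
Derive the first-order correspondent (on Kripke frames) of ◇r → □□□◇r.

∀x ∀y ∀z ((xRy ∧ xR³z) → ∃w (y = w ∧ zRw))

This is a Sahlqvist (Geach-type) schema ◇^1□^0r → □^3◇^1r.
Minimal-valuation argument: fix x; take any y with xR^1y and any z with xR^3z. Set V(r) to the set of worlds R-reachable from y in exactly 0 steps. Then □^0r holds at y, so the antecedent holds at x; validity forces ◇^1r at z, giving a w with zR^1w and yR^0w.
First-order correspondent: ∀x ∀y ∀z ((xRy ∧ xR³z) → ∃w (y = w ∧ zRw)).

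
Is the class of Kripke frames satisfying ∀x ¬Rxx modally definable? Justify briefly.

No

If a class were modally definable it would be closed under surjective bounded morphisms (Goldblatt–Thomason).
The 3-cycle (worlds s,t,u with s→t→u→s) is irreflexive, and the map sending every world to a single reflexive point • is a surjective bounded morphism (forth: every edge maps to (•,•); back: every world has a successor). So any modal formula valid on the 3-cycle is also valid on the reflexive point, which is not irreflexive.
Hence irreflexivity is not modally definable.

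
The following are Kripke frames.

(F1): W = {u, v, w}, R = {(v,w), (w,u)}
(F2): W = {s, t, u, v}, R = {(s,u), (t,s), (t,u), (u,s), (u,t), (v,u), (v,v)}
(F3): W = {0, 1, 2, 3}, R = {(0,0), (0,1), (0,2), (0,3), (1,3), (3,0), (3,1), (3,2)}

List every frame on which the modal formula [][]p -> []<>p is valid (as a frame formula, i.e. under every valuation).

(F2)

Frame correspondent (Sahlqvist): forall x forall z (xRz -> exists w (x R^2 w & zRw)) — i.e. a generalized confluence (Geach) condition.
(F1): fails — wRu but no t with wR²t and uRt.
(F2): satisfies the condition.
(F3): fails — 0R2 but no w with 0R²w and 2Rw.
Valid on: (F2).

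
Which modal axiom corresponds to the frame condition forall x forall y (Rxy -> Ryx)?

The condition is symmetry. The B schema ψ → □◇ψ defines it.
Suppose ψ→□◇ψ is valid. Take Rxy and set V(ψ)={x}. Then ψ at x, so □◇ψ at x, so ◇ψ at y, so some z with Ryz has ψ; z=x, i.e. Ryx.

ψ → □◇ψ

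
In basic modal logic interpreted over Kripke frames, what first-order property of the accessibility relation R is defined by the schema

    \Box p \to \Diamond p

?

Seriality

Suppose □p→◇p is valid. At any x set V(p)=W. Then □p at x, so ◇p at x, so x has a successor.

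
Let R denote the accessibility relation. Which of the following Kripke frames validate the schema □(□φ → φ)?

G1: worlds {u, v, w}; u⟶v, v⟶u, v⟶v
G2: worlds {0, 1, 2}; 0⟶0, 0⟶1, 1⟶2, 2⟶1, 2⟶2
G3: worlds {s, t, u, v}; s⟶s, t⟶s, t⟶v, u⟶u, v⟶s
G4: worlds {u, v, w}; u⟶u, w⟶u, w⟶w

Frame correspondent (Sahlqvist): ∀x ∀y (Rxy → Ryy) — i.e. shift-reflexivity.
G1: fails — Rvu but not Ruu.
G2: fails — R01 but not R11.
G3: fails — Rtv but not Rvv.
G4: condition met.
Valid on: G4.

G4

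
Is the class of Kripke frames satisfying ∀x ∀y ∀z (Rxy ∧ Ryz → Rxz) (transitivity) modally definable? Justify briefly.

Yes, by □p → □□p

The condition is transitivity. A defining modal formula is □p → □□p.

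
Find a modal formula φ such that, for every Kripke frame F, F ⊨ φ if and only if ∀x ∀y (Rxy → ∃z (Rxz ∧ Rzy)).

□□ψ → □ψ

A defining formula is □□ψ → □ψ (the C4 axiom).
Suppose □□ψ→□ψ is valid. Take Rxy and set V(ψ)={w : xR²w}. Then □□ψ at x, so □ψ at x, so ψ at y, i.e. ∃z(Rxz∧Rzy).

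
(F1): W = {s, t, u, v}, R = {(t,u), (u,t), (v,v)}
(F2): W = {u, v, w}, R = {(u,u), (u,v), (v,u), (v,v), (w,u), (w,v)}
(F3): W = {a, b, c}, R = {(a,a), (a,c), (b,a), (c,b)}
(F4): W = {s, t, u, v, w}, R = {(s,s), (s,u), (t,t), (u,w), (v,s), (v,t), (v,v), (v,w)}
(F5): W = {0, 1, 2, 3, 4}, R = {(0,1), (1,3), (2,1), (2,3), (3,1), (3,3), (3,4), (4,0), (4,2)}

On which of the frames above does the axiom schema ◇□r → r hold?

(F1)

The schema corresponds to a generalized confluence (Geach) condition: ∀x ∀y (xRy → ∃w (yRw ∧ x = w)).
(F1): ✓.
(F2): fails — wRu but no t with uRt and w=t.
(F3): fails — aRc but no w with cRw and a=w.
(F4): fails — sRu but no w* with uRw* and s=w*.
(F5): fails — 0R1 but no w with 1Rw and 0=w.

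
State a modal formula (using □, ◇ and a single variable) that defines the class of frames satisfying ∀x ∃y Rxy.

A defining formula is □q → ◇q (the D axiom).
Suppose □q→◇q is valid. At any x set V(q)=W. Then □q at x, so ◇q at x, so x has a successor.

□q → ◇q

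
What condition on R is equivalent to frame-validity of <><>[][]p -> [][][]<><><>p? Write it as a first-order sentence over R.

forall x forall y forall z ((x R^2 y & x R^3 z) -> exists w (y R^2 w & z R^3 w))

This is a Sahlqvist (Geach-type) schema ◇^2□^2p → □^3◇^3p.
Minimal-valuation argument: fix x; take any y with xR^2y and any z with xR^3z. Set V(p) to the set of worlds R-reachable from y in exactly 2 steps. Then □^2p holds at y, so the antecedent holds at x; validity forces ◇^3p at z, giving a w with zR^3w and yR^2w.
First-order correspondent: forall x forall y forall z ((x R^2 y & x R^3 z) -> exists w (y R^2 w & z R^3 w)).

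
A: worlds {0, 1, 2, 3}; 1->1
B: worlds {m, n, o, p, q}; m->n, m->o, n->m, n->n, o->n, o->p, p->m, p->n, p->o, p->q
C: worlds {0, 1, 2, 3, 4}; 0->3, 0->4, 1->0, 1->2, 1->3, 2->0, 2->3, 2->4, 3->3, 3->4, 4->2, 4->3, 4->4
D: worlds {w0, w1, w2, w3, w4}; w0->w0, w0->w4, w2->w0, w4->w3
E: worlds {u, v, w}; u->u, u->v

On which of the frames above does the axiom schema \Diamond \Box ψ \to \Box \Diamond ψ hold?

This is the axiom for convergence; its first-order frame correspondent is \forall x \forall y \forall z (Rxy \wedge Rxz \to \exists w (Ryw \wedge Rzw)).
A: ✓.
B: fails — Rpm and Rpq but m and q have no common successor.
C: ✓.
D: fails — Rw0w0 and Rw0w4 but w0 and w4 have no common successor.
E: fails — Ruv and Ruv but v and v have no common successor.

A, C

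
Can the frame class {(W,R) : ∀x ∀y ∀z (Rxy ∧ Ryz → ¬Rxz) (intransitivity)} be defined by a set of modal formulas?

Any modally definable frame class is closed under surjective bounded morphisms.
The 3-cycle (worlds w0,w1,w2 with w0→w1→w2→w0) is intransitive. Mapping every world to a single reflexive point • is a surjective bounded morphism; the reflexive point is not intransitive (R••∧R•• but R••).
So no modal formula (or set of formulas) defines exactly the intransitive frames.

Not definable by any modal formula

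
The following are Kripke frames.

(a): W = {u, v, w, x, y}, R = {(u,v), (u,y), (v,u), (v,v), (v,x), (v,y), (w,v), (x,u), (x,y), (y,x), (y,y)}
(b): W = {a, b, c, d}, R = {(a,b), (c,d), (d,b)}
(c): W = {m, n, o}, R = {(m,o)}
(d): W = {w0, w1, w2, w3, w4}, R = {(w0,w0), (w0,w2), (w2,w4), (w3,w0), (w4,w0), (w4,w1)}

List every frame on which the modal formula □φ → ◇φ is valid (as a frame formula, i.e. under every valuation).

The schema corresponds to seriality: ∀x ∃y Rxy.
(a): holds.
(b): fails — world b has no successor.
(c): fails — world n has no successor.
(d): fails — world w1 has no successor.

(a)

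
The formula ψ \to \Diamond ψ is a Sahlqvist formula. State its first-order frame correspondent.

reflexivity

This is a form of the T axiom.
Its frame correspondent is reflexivity — \forall x Rxx.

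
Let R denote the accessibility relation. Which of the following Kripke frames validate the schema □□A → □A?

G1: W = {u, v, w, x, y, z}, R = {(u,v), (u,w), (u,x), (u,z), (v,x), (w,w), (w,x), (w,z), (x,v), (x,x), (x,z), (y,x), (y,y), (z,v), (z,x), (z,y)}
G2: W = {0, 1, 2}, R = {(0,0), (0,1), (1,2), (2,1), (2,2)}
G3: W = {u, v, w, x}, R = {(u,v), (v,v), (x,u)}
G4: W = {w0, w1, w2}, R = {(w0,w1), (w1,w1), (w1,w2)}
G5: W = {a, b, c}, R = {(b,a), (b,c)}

This is the axiom for density; its first-order frame correspondent is ∀x ∀y (Rxy → ∃z (Rxz ∧ Rzy)).
G1: satisfies the condition.
G2: satisfies the condition.
G3: fails — Rxu but no z with Rxz and Rzu.
G4: satisfies the condition.
G5: fails — Rba but no z with Rbz and Rza.

G1, G2, G4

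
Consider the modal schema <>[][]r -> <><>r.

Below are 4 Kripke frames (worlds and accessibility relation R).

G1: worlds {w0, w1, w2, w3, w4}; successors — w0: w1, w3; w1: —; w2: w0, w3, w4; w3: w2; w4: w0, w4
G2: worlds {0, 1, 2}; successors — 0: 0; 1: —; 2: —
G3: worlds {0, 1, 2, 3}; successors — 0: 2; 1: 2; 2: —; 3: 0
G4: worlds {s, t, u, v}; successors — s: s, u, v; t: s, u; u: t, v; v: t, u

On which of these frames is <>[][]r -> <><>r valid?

G2, G4

The schema corresponds to a generalized confluence (Geach) condition: forall x forall y (xRy -> exists w (y R^2 w & x R^2 w)).
G1: fails — w0Rw1 but no w with w1R²w and w0R²w.
G2: holds.
G3: fails — 0R2 but no w with 2R²w and 0R²w.
G4: holds.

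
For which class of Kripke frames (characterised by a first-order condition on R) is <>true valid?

◇⊤ holds at w iff w has a successor, so frame-validity of ◇⊤ is exactly seriality. Equivalently via □p → ◇p:
Suppose □p→◇p is valid. At any x set V(p)=W. Then □p at x, so ◇p at x, so x has a successor.
Conversely, on a frame with seriality the schema holds at every world under every valuation.
So the correspondent is seriality.

seriality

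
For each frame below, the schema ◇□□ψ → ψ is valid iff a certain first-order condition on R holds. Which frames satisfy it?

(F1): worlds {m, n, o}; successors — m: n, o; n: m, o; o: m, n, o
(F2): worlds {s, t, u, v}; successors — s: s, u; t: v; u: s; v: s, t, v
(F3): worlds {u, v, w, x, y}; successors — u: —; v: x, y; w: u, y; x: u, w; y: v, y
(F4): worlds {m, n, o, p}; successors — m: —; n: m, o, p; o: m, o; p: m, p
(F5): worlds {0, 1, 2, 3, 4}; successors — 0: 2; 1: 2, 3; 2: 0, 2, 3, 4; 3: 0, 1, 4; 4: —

(F1)

Frame correspondent (Sahlqvist): ∀x ∀y (xRy → ∃w (yR²w ∧ x = w)) — i.e. a generalized confluence (Geach) condition.
(F1): holds.
(F2): fails — vRs but no w with sR²w and v=w.
(F3): fails — vRx but no t with xR²t and v=t.
(F4): fails — nRm but no w with mR²w and n=w.
(F5): fails — 1R3 but no w with 3R²w and 1=w.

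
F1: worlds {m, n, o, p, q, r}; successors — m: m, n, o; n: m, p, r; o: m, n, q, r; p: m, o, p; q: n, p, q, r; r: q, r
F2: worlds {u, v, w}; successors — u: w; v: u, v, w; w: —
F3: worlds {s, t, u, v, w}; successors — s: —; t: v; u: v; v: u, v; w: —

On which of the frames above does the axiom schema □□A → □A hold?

F1, F3

This is the axiom for density; its first-order frame correspondent is ∀x ∀y (Rxy → ∃z (Rxz ∧ Rzy)).
F1: condition met.
F2: fails — Ruw but no z with Ruz and Rzw.
F3: condition met.
Valid on: F1, F3.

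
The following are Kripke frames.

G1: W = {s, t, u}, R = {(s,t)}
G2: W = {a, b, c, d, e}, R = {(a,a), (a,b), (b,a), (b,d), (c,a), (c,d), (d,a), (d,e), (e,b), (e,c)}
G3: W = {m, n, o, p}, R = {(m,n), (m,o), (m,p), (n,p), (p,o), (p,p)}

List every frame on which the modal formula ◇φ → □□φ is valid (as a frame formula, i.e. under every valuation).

G1

The schema corresponds to a generalized confluence (Geach) condition: ∀x ∀y ∀z ((xRy ∧ xR²z) → ∃w (y = w ∧ z = w)).
G1: condition met.
G2: fails — aRa, aR²b but a ≠ b.
G3: fails — mRn, mR²o but n ≠ o.
Valid on: G1.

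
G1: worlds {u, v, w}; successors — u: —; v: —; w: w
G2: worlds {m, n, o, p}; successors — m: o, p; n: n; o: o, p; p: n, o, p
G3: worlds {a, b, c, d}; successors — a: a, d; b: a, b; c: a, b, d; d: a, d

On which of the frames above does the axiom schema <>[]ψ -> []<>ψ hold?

G1, G3

This is the axiom for convergence; its first-order frame correspondent is forall x forall y forall z (Rxy & Rxz -> exists w (Ryw & Rzw)).
G1: ✓.
G2: fails — Rpn and Rpo but n and o have no common successor.
G3: ✓.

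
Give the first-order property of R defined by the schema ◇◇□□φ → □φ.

∀x ∀y ∀z ((xR²y ∧ xRz) → ∃w (yR²w ∧ z = w))

This is a Sahlqvist (Geach-type) schema ◇^2□^2φ → □^1◇^0φ.
Minimal-valuation argument: fix x; take any y with xR^2y and any z with xR^1z. Set V(φ) to the set of worlds R-reachable from y in exactly 2 steps. Then □^2φ holds at y, so the antecedent holds at x; validity forces ◇^0φ at z, giving a w with zR^0w and yR^2w.
First-order correspondent: ∀x ∀y ∀z ((xR²y ∧ xRz) → ∃w (yR²w ∧ z = w)).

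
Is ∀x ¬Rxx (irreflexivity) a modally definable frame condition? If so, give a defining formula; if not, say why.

If a class were modally definable it would be closed under surjective bounded morphisms (Goldblatt–Thomason).
The 5-cycle (worlds s,t,u,v,w with s→t→u→v→w→s) is irreflexive, and the map sending every world to a single reflexive point • is a surjective bounded morphism (forth: every edge maps to (•,•); back: every world has a successor). So any modal formula valid on the 5-cycle is also valid on the reflexive point, which is not irreflexive.
So the class is not modally definable.

No — not modally definable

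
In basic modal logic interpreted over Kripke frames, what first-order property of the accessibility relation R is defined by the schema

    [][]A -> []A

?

density: forall x forall y (Rxy -> exists z (Rxz & Rzy))

Suppose □□A→□A is valid. Take Rxy and set V(A)={w : xR²w}. Then □□A at x, so □A at x, so A at y, i.e. ∃z(Rxz∧Rzy).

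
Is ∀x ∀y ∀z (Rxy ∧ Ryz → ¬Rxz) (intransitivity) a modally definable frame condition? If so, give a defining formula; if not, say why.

No — not modally definable

Any modally definable frame class is closed under surjective bounded morphisms.
The 7-cycle (worlds s,t,u,v,w,x,y with s→t→u→v→w→x→y→s) is intransitive. Mapping every world to a single reflexive point • is a surjective bounded morphism; the reflexive point is not intransitive (R••∧R•• but R••).
Hence intransitivity is not modally definable.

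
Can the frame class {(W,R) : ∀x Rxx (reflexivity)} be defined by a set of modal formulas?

Yes: it is reflexivity, defined by the T schema □r → r.
Suppose □r→r is valid. At any x set V(r)={w : Rxw}. Then □r holds at x, so r holds at x, i.e. Rxx.

Definable; □r → r defines it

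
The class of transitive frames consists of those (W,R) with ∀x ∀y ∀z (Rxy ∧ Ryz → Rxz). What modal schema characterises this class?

A defining formula is □q → □□q (the 4 axiom).
Suppose □q→□□q is valid. Take Rxy, Ryz and set V(q)={w : Rxw}. Then □q at x, so □□q at x, so □q at y, so q at z, i.e. Rxz.

□q → □□q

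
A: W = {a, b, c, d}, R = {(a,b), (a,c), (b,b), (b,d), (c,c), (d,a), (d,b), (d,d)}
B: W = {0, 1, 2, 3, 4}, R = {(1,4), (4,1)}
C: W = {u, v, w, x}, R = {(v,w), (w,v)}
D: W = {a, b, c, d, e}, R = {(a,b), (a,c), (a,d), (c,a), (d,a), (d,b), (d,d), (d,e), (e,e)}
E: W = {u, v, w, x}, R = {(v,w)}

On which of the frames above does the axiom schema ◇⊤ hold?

A

Frame correspondent (Sahlqvist): ∀x ∃y Rxy — i.e. seriality.
A: ✓.
B: fails — world 0 has no successor.
C: fails — world u has no successor.
D: fails — world b has no successor.
E: fails — world u has no successor.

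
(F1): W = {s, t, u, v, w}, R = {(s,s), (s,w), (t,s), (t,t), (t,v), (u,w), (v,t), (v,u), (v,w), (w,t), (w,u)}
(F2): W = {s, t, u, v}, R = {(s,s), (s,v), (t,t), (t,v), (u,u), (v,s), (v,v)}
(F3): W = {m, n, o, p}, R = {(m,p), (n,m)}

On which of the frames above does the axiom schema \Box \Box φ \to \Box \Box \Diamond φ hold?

(F2)

The schema corresponds to a generalized confluence (Geach) condition: \forall x \forall z (x R^2 z \to \exists w (x R^2 w \wedge zRw)).
(F1): fails — uR²u but no w* with uR²w* and uRw*.
(F2): ✓.
(F3): fails — nR²p but no w with nR²w and pRw.
Valid on: (F2).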